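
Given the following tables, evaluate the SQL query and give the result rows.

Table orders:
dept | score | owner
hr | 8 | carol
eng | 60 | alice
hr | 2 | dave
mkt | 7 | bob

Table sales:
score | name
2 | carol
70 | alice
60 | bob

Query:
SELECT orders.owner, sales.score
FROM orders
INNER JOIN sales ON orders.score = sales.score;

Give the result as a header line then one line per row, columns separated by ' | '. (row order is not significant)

== RESULT ==
orders.owner | sales.score
alice | 60
dave | 2

Derivation:
After JOIN sales (2 rows):
orders.dept | orders.score | orders.owner | sales.score | sales.name
eng | 60 | alice | 60 | bob
hr | 2 | dave | 2 | carol
After SELECT (2 rows):
orders.owner | sales.score
alice | 60
dave | 2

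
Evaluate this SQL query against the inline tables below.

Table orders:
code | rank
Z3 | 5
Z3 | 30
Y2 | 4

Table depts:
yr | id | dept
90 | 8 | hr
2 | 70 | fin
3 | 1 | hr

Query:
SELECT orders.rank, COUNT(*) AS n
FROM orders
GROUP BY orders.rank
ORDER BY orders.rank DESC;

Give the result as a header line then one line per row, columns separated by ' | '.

After GROUP BY (3 rows):
orders.rank | n
5 | 1
30 | 1
4 | 1
After ORDER BY (3 rows):
orders.rank | n
30 | 1
5 | 1
4 | 1

== RESULT ==
orders.rank | n
30 | 1
5 | 1
4 | 1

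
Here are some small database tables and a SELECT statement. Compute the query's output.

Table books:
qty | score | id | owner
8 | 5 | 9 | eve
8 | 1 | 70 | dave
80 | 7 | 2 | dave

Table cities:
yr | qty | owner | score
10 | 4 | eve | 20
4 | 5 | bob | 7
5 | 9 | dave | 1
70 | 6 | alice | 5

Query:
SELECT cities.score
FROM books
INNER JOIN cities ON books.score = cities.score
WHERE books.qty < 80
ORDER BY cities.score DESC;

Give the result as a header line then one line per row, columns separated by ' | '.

== RESULT ==
cities.score
5
1

Derivation:
After JOIN cities (3 rows):
books.qty | books.score | books.id | books.owner | cities.yr | cities.qty | cities.owner | cities.score
8 | 5 | 9 | eve | 70 | 6 | alice | 5
8 | 1 | 70 | dave | 5 | 9 | dave | 1
80 | 7 | 2 | dave | 4 | 5 | bob | 7
After WHERE (2 rows):
books.qty | books.score | books.id | books.owner | cities.yr | cities.qty | cities.owner | cities.score
8 | 5 | 9 | eve | 70 | 6 | alice | 5
8 | 1 | 70 | dave | 5 | 9 | dave | 1
After SELECT (2 rows):
cities.score
5
1
After ORDER BY (2 rows):
cities.score
5
1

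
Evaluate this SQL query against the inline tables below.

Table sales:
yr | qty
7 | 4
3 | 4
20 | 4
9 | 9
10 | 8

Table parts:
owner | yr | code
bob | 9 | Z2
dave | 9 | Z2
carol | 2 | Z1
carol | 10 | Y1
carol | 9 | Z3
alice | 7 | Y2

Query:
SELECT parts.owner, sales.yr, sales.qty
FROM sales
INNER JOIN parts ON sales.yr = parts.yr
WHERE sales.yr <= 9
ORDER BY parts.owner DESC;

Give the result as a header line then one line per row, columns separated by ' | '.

== RESULT ==
parts.owner | sales.yr | sales.qty
dave | 9 | 9
carol | 9 | 9
bob | 9 | 9
alice | 7 | 4

Derivation:
After JOIN parts (5 rows):
sales.yr | sales.qty | parts.owner | parts.yr | parts.code
7 | 4 | alice | 7 | Y2
9 | 9 | bob | 9 | Z2
9 | 9 | dave | 9 | Z2
9 | 9 | carol | 9 | Z3
10 | 8 | carol | 10 | Y1
After WHERE (4 rows):
sales.yr | sales.qty | parts.owner | parts.yr | parts.code
7 | 4 | alice | 7 | Y2
9 | 9 | bob | 9 | Z2
9 | 9 | dave | 9 | Z2
9 | 9 | carol | 9 | Z3
After SELECT (4 rows):
parts.owner | sales.yr | sales.qty
alice | 7 | 4
bob | 9 | 9
dave | 9 | 9
carol | 9 | 9
After ORDER BY (4 rows):
parts.owner | sales.yr | sales.qty
dave | 9 | 9
carol | 9 | 9
bob | 9 | 9
alice | 7 | 4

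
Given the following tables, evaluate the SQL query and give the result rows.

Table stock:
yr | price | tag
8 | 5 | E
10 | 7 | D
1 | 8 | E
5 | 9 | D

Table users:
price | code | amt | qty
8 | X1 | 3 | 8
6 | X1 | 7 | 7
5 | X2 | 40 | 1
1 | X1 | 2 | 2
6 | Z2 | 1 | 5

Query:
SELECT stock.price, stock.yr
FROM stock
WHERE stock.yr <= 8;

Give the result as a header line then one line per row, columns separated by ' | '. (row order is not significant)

== RESULT ==
stock.price | stock.yr
5 | 8
8 | 1
9 | 5

Derivation:
After WHERE (3 rows):
stock.yr | stock.price | stock.tag
8 | 5 | E
1 | 8 | E
5 | 9 | D
After SELECT (3 rows):
stock.price | stock.yr
5 | 8
8 | 1
9 | 5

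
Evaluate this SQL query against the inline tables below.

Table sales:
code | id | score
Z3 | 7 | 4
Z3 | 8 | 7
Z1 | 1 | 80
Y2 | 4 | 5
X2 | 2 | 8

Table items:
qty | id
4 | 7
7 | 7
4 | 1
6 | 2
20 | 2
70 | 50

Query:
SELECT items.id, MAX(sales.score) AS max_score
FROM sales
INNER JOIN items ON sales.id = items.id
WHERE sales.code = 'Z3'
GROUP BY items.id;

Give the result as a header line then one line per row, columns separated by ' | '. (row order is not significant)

After JOIN items (5 rows):
sales.code | sales.id | sales.score | items.qty | items.id
Z3 | 7 | 4 | 4 | 7
Z3 | 7 | 4 | 7 | 7
Z1 | 1 | 80 | 4 | 1
X2 | 2 | 8 | 6 | 2
X2 | 2 | 8 | 20 | 2
After WHERE (2 rows):
sales.code | sales.id | sales.score | items.qty | items.id
Z3 | 7 | 4 | 4 | 7
Z3 | 7 | 4 | 7 | 7
After GROUP BY (1 rows):
items.id | max_score
7 | 4

== RESULT ==
items.id | max_score
7 | 4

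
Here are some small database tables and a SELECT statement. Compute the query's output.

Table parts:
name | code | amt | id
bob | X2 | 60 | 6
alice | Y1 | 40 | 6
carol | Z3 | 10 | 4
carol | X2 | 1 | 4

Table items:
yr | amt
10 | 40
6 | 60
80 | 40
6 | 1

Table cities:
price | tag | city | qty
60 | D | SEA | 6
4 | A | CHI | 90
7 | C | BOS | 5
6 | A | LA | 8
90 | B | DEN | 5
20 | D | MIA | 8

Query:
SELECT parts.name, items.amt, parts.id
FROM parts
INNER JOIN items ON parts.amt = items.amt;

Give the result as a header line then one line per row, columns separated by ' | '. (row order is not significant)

After JOIN items (4 rows):
parts.name | parts.code | parts.amt | parts.id | items.yr | items.amt
bob | X2 | 60 | 6 | 6 | 60
alice | Y1 | 40 | 6 | 10 | 40
alice | Y1 | 40 | 6 | 80 | 40
carol | X2 | 1 | 4 | 6 | 1
After SELECT (4 rows):
parts.name | items.amt | parts.id
bob | 60 | 6
alice | 40 | 6
alice | 40 | 6
carol | 1 | 4

== RESULT ==
parts.name | items.amt | parts.id
bob | 60 | 6
alice | 40 | 6
alice | 40 | 6
carol | 1 | 4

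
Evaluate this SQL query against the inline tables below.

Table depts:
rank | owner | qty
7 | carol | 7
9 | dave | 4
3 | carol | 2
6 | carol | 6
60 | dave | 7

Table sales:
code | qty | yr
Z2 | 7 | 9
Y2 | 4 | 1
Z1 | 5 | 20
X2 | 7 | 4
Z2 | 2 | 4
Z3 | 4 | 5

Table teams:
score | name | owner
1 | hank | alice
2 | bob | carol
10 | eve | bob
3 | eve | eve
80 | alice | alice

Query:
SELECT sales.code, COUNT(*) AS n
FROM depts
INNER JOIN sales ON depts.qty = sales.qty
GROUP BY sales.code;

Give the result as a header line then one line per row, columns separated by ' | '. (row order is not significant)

After JOIN sales (7 rows):
depts.rank | depts.owner | depts.qty | sales.code | sales.qty | sales.yr
7 | carol | 7 | Z2 | 7 | 9
7 | carol | 7 | X2 | 7 | 4
9 | dave | 4 | Y2 | 4 | 1
9 | dave | 4 | Z3 | 4 | 5
3 | carol | 2 | Z2 | 2 | 4
60 | dave | 7 | Z2 | 7 | 9
60 | dave | 7 | X2 | 7 | 4
After GROUP BY (4 rows):
sales.code | n
Z2 | 3
X2 | 2
Y2 | 1
Z3 | 1

== RESULT ==
sales.code | n
Z2 | 3
X2 | 2
Y2 | 1
Z3 | 1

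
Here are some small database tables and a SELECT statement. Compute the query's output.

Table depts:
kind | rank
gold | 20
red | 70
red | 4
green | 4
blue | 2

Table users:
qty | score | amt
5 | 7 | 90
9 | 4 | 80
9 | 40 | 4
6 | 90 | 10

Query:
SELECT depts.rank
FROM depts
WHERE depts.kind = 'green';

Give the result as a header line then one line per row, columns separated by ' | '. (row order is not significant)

After WHERE (1 rows):
depts.kind | depts.rank
green | 4
After SELECT (1 rows):
depts.rank
4

== RESULT ==
depts.rank
4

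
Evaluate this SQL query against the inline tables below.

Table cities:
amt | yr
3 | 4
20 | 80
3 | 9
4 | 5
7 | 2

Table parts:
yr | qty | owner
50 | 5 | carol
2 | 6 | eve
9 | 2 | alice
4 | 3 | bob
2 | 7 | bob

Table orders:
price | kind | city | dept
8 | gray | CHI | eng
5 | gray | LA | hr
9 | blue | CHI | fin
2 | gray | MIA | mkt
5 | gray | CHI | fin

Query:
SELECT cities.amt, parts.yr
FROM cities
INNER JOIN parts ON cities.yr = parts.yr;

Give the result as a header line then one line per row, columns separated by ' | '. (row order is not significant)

After JOIN parts (4 rows):
cities.amt | cities.yr | parts.yr | parts.qty | parts.owner
3 | 4 | 4 | 3 | bob
3 | 9 | 9 | 2 | alice
7 | 2 | 2 | 6 | eve
7 | 2 | 2 | 7 | bob
After SELECT (4 rows):
cities.amt | parts.yr
3 | 4
3 | 9
7 | 2
7 | 2

== RESULT ==
cities.amt | parts.yr
3 | 4
3 | 9
7 | 2
7 | 2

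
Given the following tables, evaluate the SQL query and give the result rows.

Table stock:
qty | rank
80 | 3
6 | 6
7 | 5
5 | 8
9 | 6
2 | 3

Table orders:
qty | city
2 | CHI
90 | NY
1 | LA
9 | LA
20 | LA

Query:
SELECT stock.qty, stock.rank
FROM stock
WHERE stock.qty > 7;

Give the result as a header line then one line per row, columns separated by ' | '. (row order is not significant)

== RESULT ==
stock.qty | stock.rank
80 | 3
9 | 6

Derivation:
After WHERE (2 rows):
stock.qty | stock.rank
80 | 3
9 | 6
After SELECT (2 rows):
stock.qty | stock.rank
80 | 3
9 | 6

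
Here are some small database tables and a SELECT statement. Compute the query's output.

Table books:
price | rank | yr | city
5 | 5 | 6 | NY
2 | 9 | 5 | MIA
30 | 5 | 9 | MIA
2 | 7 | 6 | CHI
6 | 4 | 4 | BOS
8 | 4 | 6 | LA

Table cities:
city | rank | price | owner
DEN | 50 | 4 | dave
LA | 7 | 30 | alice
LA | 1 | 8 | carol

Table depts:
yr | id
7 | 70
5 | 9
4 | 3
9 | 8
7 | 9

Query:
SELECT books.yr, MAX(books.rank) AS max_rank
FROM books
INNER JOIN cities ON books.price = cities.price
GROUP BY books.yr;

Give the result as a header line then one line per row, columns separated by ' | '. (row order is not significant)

== RESULT ==
books.yr | max_rank
9 | 5
6 | 4

Derivation:
After JOIN cities (2 rows):
books.price | books.rank | books.yr | books.city | cities.city | cities.rank | cities.price | cities.owner
30 | 5 | 9 | MIA | LA | 7 | 30 | alice
8 | 4 | 6 | LA | LA | 1 | 8 | carol
After GROUP BY (2 rows):
books.yr | max_rank
9 | 5
6 | 4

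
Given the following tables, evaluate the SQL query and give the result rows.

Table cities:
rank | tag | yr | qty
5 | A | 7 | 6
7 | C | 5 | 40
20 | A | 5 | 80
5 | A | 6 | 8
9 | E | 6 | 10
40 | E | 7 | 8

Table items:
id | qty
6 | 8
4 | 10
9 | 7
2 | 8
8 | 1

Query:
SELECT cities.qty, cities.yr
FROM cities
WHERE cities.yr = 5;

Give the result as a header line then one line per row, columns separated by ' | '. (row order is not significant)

After WHERE (2 rows):
cities.rank | cities.tag | cities.yr | cities.qty
7 | C | 5 | 40
20 | A | 5 | 80
After SELECT (2 rows):
cities.qty | cities.yr
40 | 5
80 | 5

== RESULT ==
cities.qty | cities.yr
40 | 5
80 | 5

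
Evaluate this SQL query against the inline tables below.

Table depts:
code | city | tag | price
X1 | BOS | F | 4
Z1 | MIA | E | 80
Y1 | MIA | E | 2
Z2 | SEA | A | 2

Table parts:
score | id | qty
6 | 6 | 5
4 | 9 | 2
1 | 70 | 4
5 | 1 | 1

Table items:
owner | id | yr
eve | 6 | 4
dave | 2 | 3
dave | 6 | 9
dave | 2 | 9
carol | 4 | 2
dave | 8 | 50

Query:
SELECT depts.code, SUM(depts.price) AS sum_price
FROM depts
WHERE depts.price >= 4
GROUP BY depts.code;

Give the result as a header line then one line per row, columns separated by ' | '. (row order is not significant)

== RESULT ==
depts.code | sum_price
X1 | 4
Z1 | 80

Derivation:
After WHERE (2 rows):
depts.code | depts.city | depts.tag | depts.price
X1 | BOS | F | 4
Z1 | MIA | E | 80
After GROUP BY (2 rows):
depts.code | sum_price
X1 | 4
Z1 | 80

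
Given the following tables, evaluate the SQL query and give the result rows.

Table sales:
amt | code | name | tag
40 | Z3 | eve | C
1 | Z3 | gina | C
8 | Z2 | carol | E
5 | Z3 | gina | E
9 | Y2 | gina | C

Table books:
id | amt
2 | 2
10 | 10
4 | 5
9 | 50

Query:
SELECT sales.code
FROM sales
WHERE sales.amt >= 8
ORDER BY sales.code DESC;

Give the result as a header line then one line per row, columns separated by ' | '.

== RESULT ==
sales.code
Z3
Z2
Y2

Derivation:
After WHERE (3 rows):
sales.amt | sales.code | sales.name | sales.tag
40 | Z3 | eve | C
8 | Z2 | carol | E
9 | Y2 | gina | C
After SELECT (3 rows):
sales.code
Z3
Z2
Y2
After ORDER BY (3 rows):
sales.code
Z3
Z2
Y2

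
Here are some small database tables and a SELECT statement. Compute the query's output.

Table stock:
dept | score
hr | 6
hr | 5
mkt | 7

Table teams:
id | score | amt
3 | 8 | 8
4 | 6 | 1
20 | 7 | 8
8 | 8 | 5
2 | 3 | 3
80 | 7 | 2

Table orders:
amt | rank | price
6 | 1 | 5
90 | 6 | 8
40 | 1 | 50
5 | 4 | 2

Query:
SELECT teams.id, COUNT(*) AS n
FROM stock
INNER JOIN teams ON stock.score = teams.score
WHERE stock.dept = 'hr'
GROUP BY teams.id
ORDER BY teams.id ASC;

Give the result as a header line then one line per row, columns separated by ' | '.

After JOIN teams (3 rows):
stock.dept | stock.score | teams.id | teams.score | teams.amt
hr | 6 | 4 | 6 | 1
mkt | 7 | 20 | 7 | 8
mkt | 7 | 80 | 7 | 2
After WHERE (1 rows):
stock.dept | stock.score | teams.id | teams.score | teams.amt
hr | 6 | 4 | 6 | 1
After GROUP BY (1 rows):
teams.id | n
4 | 1
After ORDER BY (1 rows):
teams.id | n
4 | 1

== RESULT ==
teams.id | n
4 | 1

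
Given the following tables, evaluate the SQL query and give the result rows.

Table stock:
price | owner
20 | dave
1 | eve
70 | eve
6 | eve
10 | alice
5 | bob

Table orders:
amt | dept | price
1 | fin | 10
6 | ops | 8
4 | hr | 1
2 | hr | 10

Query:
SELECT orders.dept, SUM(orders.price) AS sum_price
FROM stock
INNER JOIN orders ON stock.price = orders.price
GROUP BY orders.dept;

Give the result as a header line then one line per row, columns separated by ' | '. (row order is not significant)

After JOIN orders (3 rows):
stock.price | stock.owner | orders.amt | orders.dept | orders.price
1 | eve | 4 | hr | 1
10 | alice | 1 | fin | 10
10 | alice | 2 | hr | 10
After GROUP BY (2 rows):
orders.dept | sum_price
hr | 11
fin | 10

== RESULT ==
orders.dept | sum_price
hr | 11
fin | 10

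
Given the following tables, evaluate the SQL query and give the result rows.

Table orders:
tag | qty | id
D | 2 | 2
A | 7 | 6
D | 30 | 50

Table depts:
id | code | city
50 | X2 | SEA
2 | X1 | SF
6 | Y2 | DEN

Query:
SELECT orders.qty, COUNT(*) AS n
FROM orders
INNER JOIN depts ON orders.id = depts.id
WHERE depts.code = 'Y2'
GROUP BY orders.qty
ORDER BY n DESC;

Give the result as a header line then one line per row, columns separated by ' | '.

After JOIN depts (3 rows):
orders.tag | orders.qty | orders.id | depts.id | depts.code | depts.city
D | 2 | 2 | 2 | X1 | SF
A | 7 | 6 | 6 | Y2 | DEN
D | 30 | 50 | 50 | X2 | SEA
After WHERE (1 rows):
orders.tag | orders.qty | orders.id | depts.id | depts.code | depts.city
A | 7 | 6 | 6 | Y2 | DEN
After GROUP BY (1 rows):
orders.qty | n
7 | 1
After ORDER BY (1 rows):
orders.qty | n
7 | 1

== RESULT ==
orders.qty | n
7 | 1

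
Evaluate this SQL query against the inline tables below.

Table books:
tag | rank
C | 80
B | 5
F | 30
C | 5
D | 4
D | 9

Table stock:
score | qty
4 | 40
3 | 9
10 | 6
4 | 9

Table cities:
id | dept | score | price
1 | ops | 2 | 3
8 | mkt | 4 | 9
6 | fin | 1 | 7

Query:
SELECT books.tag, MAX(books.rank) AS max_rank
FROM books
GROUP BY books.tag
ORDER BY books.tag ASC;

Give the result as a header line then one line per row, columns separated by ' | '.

== RESULT ==
books.tag | max_rank
B | 5
C | 80
D | 9
F | 30

Derivation:
After GROUP BY (4 rows):
books.tag | max_rank
C | 80
B | 5
F | 30
D | 9
After ORDER BY (4 rows):
books.tag | max_rank
B | 5
C | 80
D | 9
F | 30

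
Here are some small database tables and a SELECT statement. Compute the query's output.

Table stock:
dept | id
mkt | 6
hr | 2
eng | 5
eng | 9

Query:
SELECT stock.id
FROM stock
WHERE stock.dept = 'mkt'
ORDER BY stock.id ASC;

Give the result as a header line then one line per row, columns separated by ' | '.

After WHERE (1 rows):
stock.dept | stock.id
mkt | 6
After SELECT (1 rows):
stock.id
6
After ORDER BY (1 rows):
stock.id
6

== RESULT ==
stock.id
6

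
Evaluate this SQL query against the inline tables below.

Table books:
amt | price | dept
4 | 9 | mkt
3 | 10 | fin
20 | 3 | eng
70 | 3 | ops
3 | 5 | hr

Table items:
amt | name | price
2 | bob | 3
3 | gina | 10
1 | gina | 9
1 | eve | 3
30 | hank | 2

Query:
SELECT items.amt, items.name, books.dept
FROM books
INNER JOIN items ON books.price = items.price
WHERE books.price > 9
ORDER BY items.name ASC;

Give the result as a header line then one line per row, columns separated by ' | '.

== RESULT ==
items.amt | items.name | books.dept
3 | gina | fin

Derivation:
After JOIN items (6 rows):
books.amt | books.price | books.dept | items.amt | items.name | items.price
4 | 9 | mkt | 1 | gina | 9
3 | 10 | fin | 3 | gina | 10
20 | 3 | eng | 2 | bob | 3
20 | 3 | eng | 1 | eve | 3
70 | 3 | ops | 2 | bob | 3
70 | 3 | ops | 1 | eve | 3
After WHERE (1 rows):
books.amt | books.price | books.dept | items.amt | items.name | items.price
3 | 10 | fin | 3 | gina | 10
After SELECT (1 rows):
items.amt | items.name | books.dept
3 | gina | fin
After ORDER BY (1 rows):
items.amt | items.name | books.dept
3 | gina | fin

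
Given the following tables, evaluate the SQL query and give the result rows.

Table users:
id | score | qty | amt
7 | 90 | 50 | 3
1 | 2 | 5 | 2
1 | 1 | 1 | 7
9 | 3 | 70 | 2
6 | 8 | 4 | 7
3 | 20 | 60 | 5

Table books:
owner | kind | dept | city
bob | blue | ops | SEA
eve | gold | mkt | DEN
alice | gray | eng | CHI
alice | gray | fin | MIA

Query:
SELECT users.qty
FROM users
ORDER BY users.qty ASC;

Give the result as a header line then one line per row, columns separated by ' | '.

== RESULT ==
users.qty
1
4
5
50
60
70

Derivation:
After SELECT (6 rows):
users.qty
50
5
1
70
4
60
After ORDER BY (6 rows):
users.qty
1
4
5
50
60
70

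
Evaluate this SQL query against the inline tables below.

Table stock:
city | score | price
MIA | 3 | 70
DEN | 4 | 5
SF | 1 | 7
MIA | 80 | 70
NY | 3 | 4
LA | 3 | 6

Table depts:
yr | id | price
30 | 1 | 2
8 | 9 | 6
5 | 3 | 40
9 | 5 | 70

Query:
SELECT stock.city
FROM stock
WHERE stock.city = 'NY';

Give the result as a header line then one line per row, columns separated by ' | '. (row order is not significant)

After WHERE (1 rows):
stock.city | stock.score | stock.price
NY | 3 | 4
After SELECT (1 rows):
stock.city
NY

== RESULT ==
stock.city
NY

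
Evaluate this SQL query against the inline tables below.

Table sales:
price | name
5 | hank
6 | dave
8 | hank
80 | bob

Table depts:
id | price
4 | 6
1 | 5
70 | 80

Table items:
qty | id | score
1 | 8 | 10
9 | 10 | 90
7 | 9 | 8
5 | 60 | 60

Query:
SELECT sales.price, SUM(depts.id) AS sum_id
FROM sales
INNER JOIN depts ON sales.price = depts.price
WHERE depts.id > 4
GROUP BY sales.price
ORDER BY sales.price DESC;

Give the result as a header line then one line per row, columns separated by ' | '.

After JOIN depts (3 rows):
sales.price | sales.name | depts.id | depts.price
5 | hank | 1 | 5
6 | dave | 4 | 6
80 | bob | 70 | 80
After WHERE (1 rows):
sales.price | sales.name | depts.id | depts.price
80 | bob | 70 | 80
After GROUP BY (1 rows):
sales.price | sum_id
80 | 70
After ORDER BY (1 rows):
sales.price | sum_id
80 | 70

== RESULT ==
sales.price | sum_id
80 | 70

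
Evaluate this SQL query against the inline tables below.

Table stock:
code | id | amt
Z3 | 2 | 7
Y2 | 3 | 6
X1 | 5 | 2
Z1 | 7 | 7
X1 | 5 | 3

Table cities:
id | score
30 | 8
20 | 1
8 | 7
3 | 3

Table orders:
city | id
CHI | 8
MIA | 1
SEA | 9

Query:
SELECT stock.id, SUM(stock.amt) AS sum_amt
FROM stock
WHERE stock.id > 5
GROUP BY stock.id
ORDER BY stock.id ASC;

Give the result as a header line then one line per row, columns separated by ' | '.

== RESULT ==
stock.id | sum_amt
7 | 7

Derivation:
After WHERE (1 rows):
stock.code | stock.id | stock.amt
Z1 | 7 | 7
After GROUP BY (1 rows):
stock.id | sum_amt
7 | 7
After ORDER BY (1 rows):
stock.id | sum_amt
7 | 7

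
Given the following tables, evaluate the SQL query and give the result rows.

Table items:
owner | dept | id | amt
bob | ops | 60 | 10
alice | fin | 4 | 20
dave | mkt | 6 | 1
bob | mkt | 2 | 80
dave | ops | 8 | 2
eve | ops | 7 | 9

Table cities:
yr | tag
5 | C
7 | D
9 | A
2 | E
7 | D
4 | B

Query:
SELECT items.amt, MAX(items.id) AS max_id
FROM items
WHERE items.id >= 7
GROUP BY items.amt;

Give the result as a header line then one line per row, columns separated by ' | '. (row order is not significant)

== RESULT ==
items.amt | max_id
10 | 60
2 | 8
9 | 7

Derivation:
After WHERE (3 rows):
items.owner | items.dept | items.id | items.amt
bob | ops | 60 | 10
dave | ops | 8 | 2
eve | ops | 7 | 9
After GROUP BY (3 rows):
items.amt | max_id
10 | 60
2 | 8
9 | 7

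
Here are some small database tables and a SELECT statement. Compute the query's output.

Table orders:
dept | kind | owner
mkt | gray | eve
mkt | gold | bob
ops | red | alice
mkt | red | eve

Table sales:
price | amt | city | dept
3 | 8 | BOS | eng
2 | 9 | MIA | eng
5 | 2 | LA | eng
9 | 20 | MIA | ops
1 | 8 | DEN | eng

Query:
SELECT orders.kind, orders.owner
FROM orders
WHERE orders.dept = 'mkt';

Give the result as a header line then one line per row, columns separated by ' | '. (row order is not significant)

== RESULT ==
orders.kind | orders.owner
gray | eve
gold | bob
red | eve

Derivation:
After WHERE (3 rows):
orders.dept | orders.kind | orders.owner
mkt | gray | eve
mkt | gold | bob
mkt | red | eve
After SELECT (3 rows):
orders.kind | orders.owner
gray | eve
gold | bob
red | eve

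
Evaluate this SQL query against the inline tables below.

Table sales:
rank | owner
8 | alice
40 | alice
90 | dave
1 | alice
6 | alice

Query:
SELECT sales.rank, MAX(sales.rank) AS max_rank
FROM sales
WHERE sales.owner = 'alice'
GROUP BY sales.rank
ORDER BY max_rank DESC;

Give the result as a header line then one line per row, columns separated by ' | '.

After WHERE (4 rows):
sales.rank | sales.owner
8 | alice
40 | alice
1 | alice
6 | alice
After GROUP BY (4 rows):
sales.rank | max_rank
8 | 8
40 | 40
1 | 1
6 | 6
After ORDER BY (4 rows):
sales.rank | max_rank
40 | 40
8 | 8
6 | 6
1 | 1

== RESULT ==
sales.rank | max_rank
40 | 40
8 | 8
6 | 6
1 | 1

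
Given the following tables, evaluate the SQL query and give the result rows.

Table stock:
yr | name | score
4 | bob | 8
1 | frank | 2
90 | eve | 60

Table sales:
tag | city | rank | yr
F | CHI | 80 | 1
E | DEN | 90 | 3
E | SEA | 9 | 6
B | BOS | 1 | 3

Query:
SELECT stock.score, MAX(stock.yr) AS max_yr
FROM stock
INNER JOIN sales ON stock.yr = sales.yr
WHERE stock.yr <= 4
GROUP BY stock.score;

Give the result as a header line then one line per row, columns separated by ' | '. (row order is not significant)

== RESULT ==
stock.score | max_yr
2 | 1

Derivation:
After JOIN sales (1 rows):
stock.yr | stock.name | stock.score | sales.tag | sales.city | sales.rank | sales.yr
1 | frank | 2 | F | CHI | 80 | 1
After WHERE (1 rows):
stock.yr | stock.name | stock.score | sales.tag | sales.city | sales.rank | sales.yr
1 | frank | 2 | F | CHI | 80 | 1
After GROUP BY (1 rows):
stock.score | max_yr
2 | 1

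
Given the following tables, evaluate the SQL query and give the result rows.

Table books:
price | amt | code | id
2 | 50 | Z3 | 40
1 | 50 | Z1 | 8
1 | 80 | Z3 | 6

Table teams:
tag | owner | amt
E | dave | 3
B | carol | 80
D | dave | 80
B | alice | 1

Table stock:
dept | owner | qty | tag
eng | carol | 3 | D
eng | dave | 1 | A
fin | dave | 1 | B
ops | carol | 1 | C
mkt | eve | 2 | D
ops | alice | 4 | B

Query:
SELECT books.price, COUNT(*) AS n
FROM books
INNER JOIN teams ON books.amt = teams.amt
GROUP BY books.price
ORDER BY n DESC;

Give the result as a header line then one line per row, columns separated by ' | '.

== RESULT ==
books.price | n
1 | 2

Derivation:
After JOIN teams (2 rows):
books.price | books.amt | books.code | books.id | teams.tag | teams.owner | teams.amt
1 | 80 | Z3 | 6 | B | carol | 80
1 | 80 | Z3 | 6 | D | dave | 80
After GROUP BY (1 rows):
books.price | n
1 | 2
After ORDER BY (1 rows):
books.price | n
1 | 2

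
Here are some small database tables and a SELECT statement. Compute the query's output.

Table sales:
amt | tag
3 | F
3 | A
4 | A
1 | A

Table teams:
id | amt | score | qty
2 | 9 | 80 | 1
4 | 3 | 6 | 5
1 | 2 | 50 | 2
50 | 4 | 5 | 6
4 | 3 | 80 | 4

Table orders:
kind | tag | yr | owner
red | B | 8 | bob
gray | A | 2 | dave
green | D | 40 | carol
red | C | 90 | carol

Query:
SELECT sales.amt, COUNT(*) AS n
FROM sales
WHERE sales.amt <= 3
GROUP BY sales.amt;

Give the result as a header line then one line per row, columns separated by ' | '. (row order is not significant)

After WHERE (3 rows):
sales.amt | sales.tag
3 | F
3 | A
1 | A
After GROUP BY (2 rows):
sales.amt | n
3 | 2
1 | 1

== RESULT ==
sales.amt | n
3 | 2
1 | 1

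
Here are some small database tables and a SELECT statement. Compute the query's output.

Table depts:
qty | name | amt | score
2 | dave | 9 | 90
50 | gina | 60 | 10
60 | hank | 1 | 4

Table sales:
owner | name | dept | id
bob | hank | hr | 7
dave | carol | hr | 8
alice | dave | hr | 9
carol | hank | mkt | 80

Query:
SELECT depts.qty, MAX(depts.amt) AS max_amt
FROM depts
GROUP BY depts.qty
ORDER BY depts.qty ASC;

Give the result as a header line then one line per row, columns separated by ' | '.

== RESULT ==
depts.qty | max_amt
2 | 9
50 | 60
60 | 1

Derivation:
After GROUP BY (3 rows):
depts.qty | max_amt
2 | 9
50 | 60
60 | 1
After ORDER BY (3 rows):
depts.qty | max_amt
2 | 9
50 | 60
60 | 1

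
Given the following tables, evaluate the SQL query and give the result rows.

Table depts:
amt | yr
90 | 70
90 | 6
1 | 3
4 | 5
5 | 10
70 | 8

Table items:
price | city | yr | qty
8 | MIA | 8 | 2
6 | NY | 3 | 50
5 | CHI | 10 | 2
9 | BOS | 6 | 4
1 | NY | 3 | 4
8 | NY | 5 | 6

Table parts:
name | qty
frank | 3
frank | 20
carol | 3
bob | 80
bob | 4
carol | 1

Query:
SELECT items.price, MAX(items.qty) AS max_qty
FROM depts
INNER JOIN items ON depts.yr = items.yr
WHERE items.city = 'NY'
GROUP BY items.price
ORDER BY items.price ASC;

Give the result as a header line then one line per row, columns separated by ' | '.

== RESULT ==
items.price | max_qty
1 | 4
6 | 50
8 | 6

Derivation:
After JOIN items (6 rows):
depts.amt | depts.yr | items.price | items.city | items.yr | items.qty
90 | 6 | 9 | BOS | 6 | 4
1 | 3 | 6 | NY | 3 | 50
1 | 3 | 1 | NY | 3 | 4
4 | 5 | 8 | NY | 5 | 6
5 | 10 | 5 | CHI | 10 | 2
70 | 8 | 8 | MIA | 8 | 2
After WHERE (3 rows):
depts.amt | depts.yr | items.price | items.city | items.yr | items.qty
1 | 3 | 6 | NY | 3 | 50
1 | 3 | 1 | NY | 3 | 4
4 | 5 | 8 | NY | 5 | 6
After GROUP BY (3 rows):
items.price | max_qty
6 | 50
1 | 4
8 | 6
After ORDER BY (3 rows):
items.price | max_qty
1 | 4
6 | 50
8 | 6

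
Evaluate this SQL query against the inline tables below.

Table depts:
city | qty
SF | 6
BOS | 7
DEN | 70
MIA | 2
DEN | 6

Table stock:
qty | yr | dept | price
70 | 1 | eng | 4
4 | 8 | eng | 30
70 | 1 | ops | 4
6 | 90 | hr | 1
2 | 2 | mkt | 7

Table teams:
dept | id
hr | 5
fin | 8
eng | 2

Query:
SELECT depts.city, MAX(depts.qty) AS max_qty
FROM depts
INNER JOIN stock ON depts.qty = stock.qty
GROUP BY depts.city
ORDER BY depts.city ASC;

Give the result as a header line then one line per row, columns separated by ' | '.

== RESULT ==
depts.city | max_qty
DEN | 70
MIA | 2
SF | 6

Derivation:
After JOIN stock (5 rows):
depts.city | depts.qty | stock.qty | stock.yr | stock.dept | stock.price
SF | 6 | 6 | 90 | hr | 1
DEN | 70 | 70 | 1 | eng | 4
DEN | 70 | 70 | 1 | ops | 4
MIA | 2 | 2 | 2 | mkt | 7
DEN | 6 | 6 | 90 | hr | 1
After GROUP BY (3 rows):
depts.city | max_qty
SF | 6
DEN | 70
MIA | 2
After ORDER BY (3 rows):
depts.city | max_qty
DEN | 70
MIA | 2
SF | 6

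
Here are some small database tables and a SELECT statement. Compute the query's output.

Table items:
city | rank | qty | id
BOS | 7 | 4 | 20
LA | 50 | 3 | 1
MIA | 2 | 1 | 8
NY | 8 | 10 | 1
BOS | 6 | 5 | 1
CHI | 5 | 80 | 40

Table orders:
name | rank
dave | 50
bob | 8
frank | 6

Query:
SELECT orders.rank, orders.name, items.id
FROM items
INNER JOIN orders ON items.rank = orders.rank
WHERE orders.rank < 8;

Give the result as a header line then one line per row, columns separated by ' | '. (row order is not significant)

After JOIN orders (3 rows):
items.city | items.rank | items.qty | items.id | orders.name | orders.rank
LA | 50 | 3 | 1 | dave | 50
NY | 8 | 10 | 1 | bob | 8
BOS | 6 | 5 | 1 | frank | 6
After WHERE (1 rows):
items.city | items.rank | items.qty | items.id | orders.name | orders.rank
BOS | 6 | 5 | 1 | frank | 6
After SELECT (1 rows):
orders.rank | orders.name | items.id
6 | frank | 1

== RESULT ==
orders.rank | orders.name | items.id
6 | frank | 1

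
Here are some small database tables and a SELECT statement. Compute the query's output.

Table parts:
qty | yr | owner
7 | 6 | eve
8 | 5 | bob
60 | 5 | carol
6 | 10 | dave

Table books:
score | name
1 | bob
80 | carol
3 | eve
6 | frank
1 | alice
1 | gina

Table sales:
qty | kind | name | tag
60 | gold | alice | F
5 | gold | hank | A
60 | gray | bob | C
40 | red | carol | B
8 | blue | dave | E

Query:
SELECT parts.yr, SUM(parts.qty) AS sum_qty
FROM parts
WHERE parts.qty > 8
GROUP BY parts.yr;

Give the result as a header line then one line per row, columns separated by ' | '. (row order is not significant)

After WHERE (1 rows):
parts.qty | parts.yr | parts.owner
60 | 5 | carol
After GROUP BY (1 rows):
parts.yr | sum_qty
5 | 60

== RESULT ==
parts.yr | sum_qty
5 | 60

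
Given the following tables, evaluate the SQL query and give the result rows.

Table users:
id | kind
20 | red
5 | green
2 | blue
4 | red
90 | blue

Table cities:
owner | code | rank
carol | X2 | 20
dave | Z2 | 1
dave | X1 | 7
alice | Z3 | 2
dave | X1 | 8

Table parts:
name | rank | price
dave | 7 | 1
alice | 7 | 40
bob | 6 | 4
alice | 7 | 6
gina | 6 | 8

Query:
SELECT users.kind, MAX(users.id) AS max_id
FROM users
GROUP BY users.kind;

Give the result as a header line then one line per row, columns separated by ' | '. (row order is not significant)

After GROUP BY (3 rows):
users.kind | max_id
red | 20
green | 5
blue | 90

== RESULT ==
users.kind | max_id
red | 20
green | 5
blue | 90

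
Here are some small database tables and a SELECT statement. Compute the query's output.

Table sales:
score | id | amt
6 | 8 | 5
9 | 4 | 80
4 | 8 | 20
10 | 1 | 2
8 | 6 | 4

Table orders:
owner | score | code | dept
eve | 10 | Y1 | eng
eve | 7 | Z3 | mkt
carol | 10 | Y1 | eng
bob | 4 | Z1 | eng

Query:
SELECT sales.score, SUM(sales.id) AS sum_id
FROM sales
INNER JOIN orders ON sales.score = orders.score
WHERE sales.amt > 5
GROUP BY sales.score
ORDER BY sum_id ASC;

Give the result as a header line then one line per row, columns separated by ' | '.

== RESULT ==
sales.score | sum_id
4 | 8

Derivation:
After JOIN orders (3 rows):
sales.score | sales.id | sales.amt | orders.owner | orders.score | orders.code | orders.dept
4 | 8 | 20 | bob | 4 | Z1 | eng
10 | 1 | 2 | eve | 10 | Y1 | eng
10 | 1 | 2 | carol | 10 | Y1 | eng
After WHERE (1 rows):
sales.score | sales.id | sales.amt | orders.owner | orders.score | orders.code | orders.dept
4 | 8 | 20 | bob | 4 | Z1 | eng
After GROUP BY (1 rows):
sales.score | sum_id
4 | 8
After ORDER BY (1 rows):
sales.score | sum_id
4 | 8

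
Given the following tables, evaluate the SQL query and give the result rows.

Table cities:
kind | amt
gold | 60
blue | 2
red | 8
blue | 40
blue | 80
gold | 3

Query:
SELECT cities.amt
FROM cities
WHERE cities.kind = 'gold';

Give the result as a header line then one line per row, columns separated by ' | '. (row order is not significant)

After WHERE (2 rows):
cities.kind | cities.amt
gold | 60
gold | 3
After SELECT (2 rows):
cities.amt
60
3

== RESULT ==
cities.amt
60
3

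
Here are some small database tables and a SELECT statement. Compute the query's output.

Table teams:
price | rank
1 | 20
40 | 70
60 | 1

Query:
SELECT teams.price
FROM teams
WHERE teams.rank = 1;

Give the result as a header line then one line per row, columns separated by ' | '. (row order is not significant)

== RESULT ==
teams.price
60

Derivation:
After WHERE (1 rows):
teams.price | teams.rank
60 | 1
After SELECT (1 rows):
teams.price
60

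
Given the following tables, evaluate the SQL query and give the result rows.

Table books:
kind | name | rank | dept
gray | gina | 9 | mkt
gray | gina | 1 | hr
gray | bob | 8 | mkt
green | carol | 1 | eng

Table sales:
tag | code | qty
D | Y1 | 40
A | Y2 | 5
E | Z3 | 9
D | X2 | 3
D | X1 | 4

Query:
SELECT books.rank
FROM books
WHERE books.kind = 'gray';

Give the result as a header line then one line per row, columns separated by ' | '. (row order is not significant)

After WHERE (3 rows):
books.kind | books.name | books.rank | books.dept
gray | gina | 9 | mkt
gray | gina | 1 | hr
gray | bob | 8 | mkt
After SELECT (3 rows):
books.rank
9
1
8

== RESULT ==
books.rank
9
1
8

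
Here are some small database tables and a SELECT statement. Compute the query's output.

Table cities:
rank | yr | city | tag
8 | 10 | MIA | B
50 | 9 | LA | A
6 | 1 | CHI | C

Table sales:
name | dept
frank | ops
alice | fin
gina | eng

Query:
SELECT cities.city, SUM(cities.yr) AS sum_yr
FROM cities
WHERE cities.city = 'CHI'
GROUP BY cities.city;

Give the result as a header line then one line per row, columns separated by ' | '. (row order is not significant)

== RESULT ==
cities.city | sum_yr
CHI | 1

Derivation:
After WHERE (1 rows):
cities.rank | cities.yr | cities.city | cities.tag
6 | 1 | CHI | C
After GROUP BY (1 rows):
cities.city | sum_yr
CHI | 1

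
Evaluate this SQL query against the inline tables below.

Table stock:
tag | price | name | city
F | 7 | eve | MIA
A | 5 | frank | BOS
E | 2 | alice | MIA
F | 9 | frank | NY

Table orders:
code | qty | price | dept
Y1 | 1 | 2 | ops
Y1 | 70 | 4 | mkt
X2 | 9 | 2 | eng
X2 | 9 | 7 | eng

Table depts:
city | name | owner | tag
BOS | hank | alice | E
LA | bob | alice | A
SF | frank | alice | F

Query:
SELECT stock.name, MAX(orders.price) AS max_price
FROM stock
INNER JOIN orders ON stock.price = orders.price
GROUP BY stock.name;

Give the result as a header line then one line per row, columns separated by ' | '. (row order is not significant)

== RESULT ==
stock.name | max_price
eve | 7
alice | 2

Derivation:
After JOIN orders (3 rows):
stock.tag | stock.price | stock.name | stock.city | orders.code | orders.qty | orders.price | orders.dept
F | 7 | eve | MIA | X2 | 9 | 7 | eng
E | 2 | alice | MIA | Y1 | 1 | 2 | ops
E | 2 | alice | MIA | X2 | 9 | 2 | eng
After GROUP BY (2 rows):
stock.name | max_price
eve | 7
alice | 2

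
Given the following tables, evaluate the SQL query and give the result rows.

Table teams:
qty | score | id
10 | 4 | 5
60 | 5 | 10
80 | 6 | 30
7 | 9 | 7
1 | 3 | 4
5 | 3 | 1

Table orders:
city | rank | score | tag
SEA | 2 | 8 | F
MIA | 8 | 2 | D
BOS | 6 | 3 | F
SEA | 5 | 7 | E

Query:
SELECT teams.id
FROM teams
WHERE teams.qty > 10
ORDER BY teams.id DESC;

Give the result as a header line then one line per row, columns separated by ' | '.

== RESULT ==
teams.id
30
10

Derivation:
After WHERE (2 rows):
teams.qty | teams.score | teams.id
60 | 5 | 10
80 | 6 | 30
After SELECT (2 rows):
teams.id
10
30
After ORDER BY (2 rows):
teams.id
30
10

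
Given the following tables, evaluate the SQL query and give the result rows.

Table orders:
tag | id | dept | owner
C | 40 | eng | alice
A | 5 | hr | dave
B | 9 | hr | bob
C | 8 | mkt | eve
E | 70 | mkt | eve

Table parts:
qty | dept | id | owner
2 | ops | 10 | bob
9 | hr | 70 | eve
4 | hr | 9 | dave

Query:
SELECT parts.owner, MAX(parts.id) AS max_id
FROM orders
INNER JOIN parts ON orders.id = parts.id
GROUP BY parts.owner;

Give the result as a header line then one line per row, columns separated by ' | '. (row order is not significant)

After JOIN parts (2 rows):
orders.tag | orders.id | orders.dept | orders.owner | parts.qty | parts.dept | parts.id | parts.owner
B | 9 | hr | bob | 4 | hr | 9 | dave
E | 70 | mkt | eve | 9 | hr | 70 | eve
After GROUP BY (2 rows):
parts.owner | max_id
dave | 9
eve | 70

== RESULT ==
parts.owner | max_id
dave | 9
eve | 70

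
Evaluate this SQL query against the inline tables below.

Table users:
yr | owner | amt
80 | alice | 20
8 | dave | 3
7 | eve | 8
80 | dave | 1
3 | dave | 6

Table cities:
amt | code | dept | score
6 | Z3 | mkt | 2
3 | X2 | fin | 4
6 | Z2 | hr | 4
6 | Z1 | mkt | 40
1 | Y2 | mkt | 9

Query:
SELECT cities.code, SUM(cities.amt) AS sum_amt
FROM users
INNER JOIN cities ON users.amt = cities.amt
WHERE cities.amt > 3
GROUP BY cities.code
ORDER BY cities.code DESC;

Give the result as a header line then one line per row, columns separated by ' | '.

After JOIN cities (5 rows):
users.yr | users.owner | users.amt | cities.amt | cities.code | cities.dept | cities.score
8 | dave | 3 | 3 | X2 | fin | 4
80 | dave | 1 | 1 | Y2 | mkt | 9
3 | dave | 6 | 6 | Z3 | mkt | 2
3 | dave | 6 | 6 | Z2 | hr | 4
3 | dave | 6 | 6 | Z1 | mkt | 40
After WHERE (3 rows):
users.yr | users.owner | users.amt | cities.amt | cities.code | cities.dept | cities.score
3 | dave | 6 | 6 | Z3 | mkt | 2
3 | dave | 6 | 6 | Z2 | hr | 4
3 | dave | 6 | 6 | Z1 | mkt | 40
After GROUP BY (3 rows):
cities.code | sum_amt
Z3 | 6
Z2 | 6
Z1 | 6
After ORDER BY (3 rows):
cities.code | sum_amt
Z3 | 6
Z2 | 6
Z1 | 6

== RESULT ==
cities.code | sum_amt
Z3 | 6
Z2 | 6
Z1 | 6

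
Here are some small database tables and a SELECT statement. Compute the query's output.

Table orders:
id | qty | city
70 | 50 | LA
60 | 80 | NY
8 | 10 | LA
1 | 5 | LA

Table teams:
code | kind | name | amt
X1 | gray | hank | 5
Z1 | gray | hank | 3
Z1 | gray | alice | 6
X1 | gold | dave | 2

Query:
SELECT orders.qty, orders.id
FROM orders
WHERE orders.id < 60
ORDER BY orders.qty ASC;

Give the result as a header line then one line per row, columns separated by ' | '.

After WHERE (2 rows):
orders.id | orders.qty | orders.city
8 | 10 | LA
1 | 5 | LA
After SELECT (2 rows):
orders.qty | orders.id
10 | 8
5 | 1
After ORDER BY (2 rows):
orders.qty | orders.id
5 | 1
10 | 8

== RESULT ==
orders.qty | orders.id
5 | 1
10 | 8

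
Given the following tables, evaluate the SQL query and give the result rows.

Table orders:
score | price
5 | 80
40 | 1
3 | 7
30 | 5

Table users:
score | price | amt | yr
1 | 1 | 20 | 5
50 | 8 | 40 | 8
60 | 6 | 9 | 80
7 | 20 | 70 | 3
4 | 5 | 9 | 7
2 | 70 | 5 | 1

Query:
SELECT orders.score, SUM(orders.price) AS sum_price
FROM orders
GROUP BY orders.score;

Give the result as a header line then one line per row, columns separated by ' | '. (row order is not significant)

After GROUP BY (4 rows):
orders.score | sum_price
5 | 80
40 | 1
3 | 7
30 | 5

== RESULT ==
orders.score | sum_price
5 | 80
40 | 1
3 | 7
30 | 5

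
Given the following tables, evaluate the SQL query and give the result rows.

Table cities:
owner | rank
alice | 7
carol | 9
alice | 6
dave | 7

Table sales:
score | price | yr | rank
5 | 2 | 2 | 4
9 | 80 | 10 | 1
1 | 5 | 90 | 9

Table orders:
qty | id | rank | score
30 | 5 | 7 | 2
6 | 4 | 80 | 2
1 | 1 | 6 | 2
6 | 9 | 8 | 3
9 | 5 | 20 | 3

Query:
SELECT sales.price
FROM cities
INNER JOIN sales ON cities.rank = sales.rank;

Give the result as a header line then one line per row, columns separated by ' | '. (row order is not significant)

After JOIN sales (1 rows):
cities.owner | cities.rank | sales.score | sales.price | sales.yr | sales.rank
carol | 9 | 1 | 5 | 90 | 9
After SELECT (1 rows):
sales.price
5

== RESULT ==
sales.price
5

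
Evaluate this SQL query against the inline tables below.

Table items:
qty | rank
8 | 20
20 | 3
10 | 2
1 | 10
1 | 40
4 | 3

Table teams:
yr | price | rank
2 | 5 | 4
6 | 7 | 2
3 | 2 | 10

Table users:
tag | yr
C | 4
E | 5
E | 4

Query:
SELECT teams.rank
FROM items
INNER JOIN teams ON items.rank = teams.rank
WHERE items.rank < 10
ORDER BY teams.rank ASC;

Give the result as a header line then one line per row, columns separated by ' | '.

== RESULT ==
teams.rank
2

Derivation:
After JOIN teams (2 rows):
items.qty | items.rank | teams.yr | teams.price | teams.rank
10 | 2 | 6 | 7 | 2
1 | 10 | 3 | 2 | 10
After WHERE (1 rows):
items.qty | items.rank | teams.yr | teams.price | teams.rank
10 | 2 | 6 | 7 | 2
After SELECT (1 rows):
teams.rank
2
After ORDER BY (1 rows):
teams.rank
2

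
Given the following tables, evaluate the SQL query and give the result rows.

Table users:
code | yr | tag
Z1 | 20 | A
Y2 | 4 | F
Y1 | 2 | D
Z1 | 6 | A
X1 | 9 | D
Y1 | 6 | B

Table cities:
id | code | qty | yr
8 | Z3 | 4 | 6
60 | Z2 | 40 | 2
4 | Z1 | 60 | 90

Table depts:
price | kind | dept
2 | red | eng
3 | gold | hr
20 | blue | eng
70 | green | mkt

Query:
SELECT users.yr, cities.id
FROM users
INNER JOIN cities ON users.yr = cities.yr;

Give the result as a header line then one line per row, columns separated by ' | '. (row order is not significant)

After JOIN cities (3 rows):
users.code | users.yr | users.tag | cities.id | cities.code | cities.qty | cities.yr
Y1 | 2 | D | 60 | Z2 | 40 | 2
Z1 | 6 | A | 8 | Z3 | 4 | 6
Y1 | 6 | B | 8 | Z3 | 4 | 6
After SELECT (3 rows):
users.yr | cities.id
2 | 60
6 | 8
6 | 8

== RESULT ==
users.yr | cities.id
2 | 60
6 | 8
6 | 8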